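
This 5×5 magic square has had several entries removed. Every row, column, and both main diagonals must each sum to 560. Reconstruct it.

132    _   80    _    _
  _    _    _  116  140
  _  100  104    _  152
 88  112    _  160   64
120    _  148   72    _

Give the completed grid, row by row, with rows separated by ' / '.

132 156 80 84 108 / 144 68 92 116 140 / 76 100 104 128 152 / 88 112 136 160 64 / 120 124 148 72 96

From row 4, 560 − (88 + 112 + 160 + 64) gives (4,3) = 136.
Column 3 needs 560; the known cells sum to 468, so (2,3) = 92.
Anti-diagonal needs 560; the known cells sum to 452, so (1,5) = 108.
Column 5 must total 560; the given cells sum to 464, so (5,5) = 96.
Main diagonal must total 560; the given cells sum to 492, so (2,2) = 68.
The remaining cell in row 2 is (2,1) = 560 − 416 = 144.
Row 5 must total 560; the given cells sum to 436, so (5,2) = 124.
The remaining cell in column 1 is (3,1) = 560 − 484 = 76.
Column 2 must total 560; the given cells sum to 404, so (1,2) = 156.
From row 1, 560 − (132 + 156 + 80 + 108) gives (1,4) = 84.
Row 3 needs 560; the known cells sum to 432, so (3,4) = 128.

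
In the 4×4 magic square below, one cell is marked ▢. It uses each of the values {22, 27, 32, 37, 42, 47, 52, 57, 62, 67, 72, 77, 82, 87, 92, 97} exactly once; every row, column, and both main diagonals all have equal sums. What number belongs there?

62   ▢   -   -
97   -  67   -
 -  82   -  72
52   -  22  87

The 16 entries sum to 952, so each line sums to 952/4 = 238.
The remaining cell in row 4 is (4,2) = 238 − 161 = 77.
Column 1: 62 + 97 + 52 + ? = 238, so (3,1) = 27.
Anti-diagonal needs 238; the known cells sum to 201, so (1,4) = 37.
From row 3, 238 − (27 + 82 + 72) gives (3,3) = 57.
The remaining cell in column 3 is (1,3) = 238 − 146 = 92.
Column 4 must total 238; the given cells sum to 196, so (2,4) = 42.
The remaining cell in main diagonal is (2,2) = 238 − 206 = 32.
Row 1: 62 + 92 + 37 + ? = 238, so (1,2) = 47.

47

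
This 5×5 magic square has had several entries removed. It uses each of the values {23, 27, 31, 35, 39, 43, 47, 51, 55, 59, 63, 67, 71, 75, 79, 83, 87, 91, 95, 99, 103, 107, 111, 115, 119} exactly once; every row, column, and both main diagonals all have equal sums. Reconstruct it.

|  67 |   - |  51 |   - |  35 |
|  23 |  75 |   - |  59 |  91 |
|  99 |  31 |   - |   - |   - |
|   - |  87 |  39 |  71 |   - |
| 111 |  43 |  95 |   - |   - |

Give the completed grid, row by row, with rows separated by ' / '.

67 119 51 83 35 / 23 75 107 59 91 / 99 31 63 115 47 / 55 87 39 71 103 / 111 43 95 27 79

The 25 entries sum to 1775, so each line sums to 1775/5 = 355.
Row 2: 23 + 75 + 59 + 91 + ? = 355, so (2,3) = 107.
Column 1: 67 + 23 + 99 + 111 + ? = 355, so (4,1) = 55.
Column 2 needs 355; the known cells sum to 236, so (1,2) = 119.
Column 3: 51 + 107 + 39 + 95 + ? = 355, so (3,3) = 63.
Using main diagonal: 67 + 75 + 63 + 71 + ? → (5,5) = 355 − 276 = 79.
Row 1 must total 355; the given cells sum to 272, so (1,4) = 83.
The remaining cell in row 4 is (4,5) = 355 − 252 = 103.
From row 5, 355 − (111 + 43 + 95 + 79) gives (5,4) = 27.
From column 4, 355 − (83 + 59 + 71 + 27) gives (3,4) = 115.
Column 5: 35 + 91 + 103 + 79 + ? = 355, so (3,5) = 47.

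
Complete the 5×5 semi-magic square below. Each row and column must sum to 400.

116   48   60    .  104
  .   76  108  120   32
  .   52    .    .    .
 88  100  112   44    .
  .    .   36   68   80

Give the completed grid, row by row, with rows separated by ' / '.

Row 1 must total 400; the given cells sum to 328, so (1,4) = 72.
Row 2: 76 + 108 + 120 + 32 + ? = 400, so (2,1) = 64.
The remaining cell in row 4 is (4,5) = 400 − 344 = 56.
From column 2, 400 − (48 + 76 + 52 + 100) gives (5,2) = 124.
The remaining cell in column 3 is (3,3) = 400 − 316 = 84.
The remaining cell in column 4 is (3,4) = 400 − 304 = 96.
The remaining cell in column 5 is (3,5) = 400 − 272 = 128.
From row 3, 400 − (52 + 84 + 96 + 128) gives (3,1) = 40.
The remaining cell in row 5 is (5,1) = 400 − 308 = 92.

116 48 60 72 104 / 64 76 108 120 32 / 40 52 84 96 128 / 88 100 112 44 56 / 92 124 36 68 80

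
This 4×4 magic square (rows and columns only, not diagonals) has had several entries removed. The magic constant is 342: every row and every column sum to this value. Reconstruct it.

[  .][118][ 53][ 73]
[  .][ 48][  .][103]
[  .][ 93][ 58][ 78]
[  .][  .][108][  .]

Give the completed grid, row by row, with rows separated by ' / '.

The remaining cell in row 1 is (1,1) = 342 − 244 = 98.
Row 3 needs 342; the known cells sum to 229, so (3,1) = 113.
Column 2 needs 342; the known cells sum to 259, so (4,2) = 83.
Column 3 must total 342; the given cells sum to 219, so (2,3) = 123.
Column 4 must total 342; the given cells sum to 254, so (4,4) = 88.
From row 2, 342 − (48 + 123 + 103) gives (2,1) = 68.
Row 4: 83 + 108 + 88 + ? = 342, so (4,1) = 63.

98 118 53 73 / 68 48 123 103 / 113 93 58 78 / 63 83 108 88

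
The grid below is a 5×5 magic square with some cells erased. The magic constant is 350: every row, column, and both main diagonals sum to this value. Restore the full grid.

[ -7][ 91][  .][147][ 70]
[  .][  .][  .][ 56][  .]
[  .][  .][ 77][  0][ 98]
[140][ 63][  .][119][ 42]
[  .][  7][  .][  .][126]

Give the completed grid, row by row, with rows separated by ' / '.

-7 91 49 147 70 / 112 35 133 56 14 / 21 154 77 0 98 / 140 63 -14 119 42 / 84 7 105 28 126

Using row 1: -7 + 91 + 147 + 70 + ? → (1,3) = 350 − 301 = 49.
The remaining cell in row 4 is (4,3) = 350 − 364 = -14.
Column 4: 147 + 56 + 0 + 119 + ? = 350, so (5,4) = 28.
From column 5, 350 − (70 + 98 + 42 + 126) gives (2,5) = 14.
Main diagonal: -7 + 77 + 119 + 126 + ? = 350, so (2,2) = 35.
The remaining cell in anti-diagonal is (5,1) = 350 − 266 = 84.
From row 5, 350 − (84 + 7 + 28 + 126) gives (5,3) = 105.
From column 2, 350 − (91 + 35 + 63 + 7) gives (3,2) = 154.
Column 3: 49 + 77 + (-14) + 105 + ? = 350, so (2,3) = 133.
The remaining cell in row 2 is (2,1) = 350 − 238 = 112.
From row 3, 350 − (154 + 77 + 0 + 98) gives (3,1) = 21.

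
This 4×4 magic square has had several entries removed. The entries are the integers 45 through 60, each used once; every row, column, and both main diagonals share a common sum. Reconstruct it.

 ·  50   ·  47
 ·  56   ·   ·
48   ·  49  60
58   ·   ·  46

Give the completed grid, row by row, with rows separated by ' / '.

59 50 54 47 / 45 56 52 57 / 48 53 49 60 / 58 51 55 46

The entries are 45 through 60, which sum to 840, so each line sums to 840/4 = 210.
The remaining cell in row 3 is (3,2) = 210 − 157 = 53.
Column 2 needs 210; the known cells sum to 159, so (4,2) = 51.
Column 4 must total 210; the given cells sum to 153, so (2,4) = 57.
Main diagonal needs 210; the known cells sum to 151, so (1,1) = 59.
Anti-diagonal must total 210; the given cells sum to 158, so (2,3) = 52.
From row 1, 210 − (59 + 50 + 47) gives (1,3) = 54.
Using row 2: 56 + 52 + 57 + ? → (2,1) = 210 − 165 = 45.
Row 4: 58 + 51 + 46 + ? = 210, so (4,3) = 55.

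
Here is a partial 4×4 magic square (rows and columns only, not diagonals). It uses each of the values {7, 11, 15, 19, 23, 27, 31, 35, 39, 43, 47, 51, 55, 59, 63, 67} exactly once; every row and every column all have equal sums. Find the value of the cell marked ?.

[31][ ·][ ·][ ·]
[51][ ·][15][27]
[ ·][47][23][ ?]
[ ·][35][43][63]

The 16 entries sum to 592, so each line sums to 592/4 = 148.
The remaining cell in row 2 is (2,2) = 148 − 93 = 55.
The remaining cell in row 4 is (4,1) = 148 − 141 = 7.
From column 1, 148 − (31 + 51 + 7) gives (3,1) = 59.
Column 2: 55 + 47 + 35 + ? = 148, so (1,2) = 11.
Column 3 needs 148; the known cells sum to 81, so (1,3) = 67.
The remaining cell in row 1 is (1,4) = 148 − 109 = 39.
Row 3: 59 + 47 + 23 + ? = 148, so (3,4) = 19.

19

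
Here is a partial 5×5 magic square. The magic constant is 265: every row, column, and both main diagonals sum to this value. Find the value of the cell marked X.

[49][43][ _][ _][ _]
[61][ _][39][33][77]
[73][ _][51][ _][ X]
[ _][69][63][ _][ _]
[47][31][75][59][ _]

29

Row 2 must total 265; the given cells sum to 210, so (2,2) = 55.
The remaining cell in row 5 is (5,5) = 265 − 212 = 53.
Column 1 must total 265; the given cells sum to 230, so (4,1) = 35.
Using column 2: 43 + 55 + 69 + 31 + ? → (3,2) = 265 − 198 = 67.
Column 3: 39 + 51 + 63 + 75 + ? = 265, so (1,3) = 37.
Using main diagonal: 49 + 55 + 51 + 53 + ? → (4,4) = 265 − 208 = 57.
Anti-diagonal: 33 + 51 + 69 + 47 + ? = 265, so (1,5) = 65.
Row 1: 49 + 43 + 37 + 65 + ? = 265, so (1,4) = 71.
Row 4 must total 265; the given cells sum to 224, so (4,5) = 41.
Column 4 needs 265; the known cells sum to 220, so (3,4) = 45.
Column 5: 65 + 77 + 41 + 53 + ? = 265, so (3,5) = 29.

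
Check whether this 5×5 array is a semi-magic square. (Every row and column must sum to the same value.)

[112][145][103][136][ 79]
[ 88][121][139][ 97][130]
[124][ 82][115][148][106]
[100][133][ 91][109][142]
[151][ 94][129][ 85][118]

Row 1: 112 + 145 + 103 + 136 + 79 = 575.
Row 2: 88 + 121 + 139 + 97 + 130 = 575.
Row 3: 124 + 82 + 115 + 148 + 106 = 575.
Row 4: 100 + 133 + 91 + 109 + 142 = 575.
Row 5: 151 + 94 + 129 + 85 + 118 = 577.
Column 1: 112 + 88 + 124 + 100 + 151 = 575.
Column 2: 145 + 121 + 82 + 133 + 94 = 575.
Column 3: 103 + 139 + 115 + 91 + 129 = 577.
Column 4: 136 + 97 + 148 + 109 + 85 = 575.
Column 5: 79 + 130 + 106 + 142 + 118 = 575.

No — column 3 sums to 577 but column 2 sums to 575.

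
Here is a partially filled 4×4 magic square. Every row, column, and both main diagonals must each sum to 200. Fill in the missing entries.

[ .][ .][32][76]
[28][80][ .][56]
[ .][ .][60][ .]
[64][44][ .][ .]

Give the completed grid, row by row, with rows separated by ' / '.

The remaining cell in row 2 is (2,3) = 200 − 164 = 36.
Column 3 needs 200; the known cells sum to 128, so (4,3) = 72.
Anti-diagonal: 76 + 36 + 64 + ? = 200, so (3,2) = 24.
The remaining cell in row 4 is (4,4) = 200 − 180 = 20.
Using column 2: 80 + 24 + 44 + ? → (1,2) = 200 − 148 = 52.
Column 4: 76 + 56 + 20 + ? = 200, so (3,4) = 48.
Main diagonal: 80 + 60 + 20 + ? = 200, so (1,1) = 40.
Row 3 must total 200; the given cells sum to 132, so (3,1) = 68.

40 52 32 76 / 28 80 36 56 / 68 24 60 48 / 64 44 72 20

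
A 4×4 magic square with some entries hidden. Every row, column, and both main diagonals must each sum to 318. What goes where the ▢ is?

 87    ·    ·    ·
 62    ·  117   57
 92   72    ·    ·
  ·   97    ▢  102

Row 2 must total 318; the given cells sum to 236, so (2,2) = 82.
Column 1 needs 318; the known cells sum to 241, so (4,1) = 77.
The remaining cell in column 2 is (1,2) = 318 − 251 = 67.
The remaining cell in main diagonal is (3,3) = 318 − 271 = 47.
Anti-diagonal: 117 + 72 + 77 + ? = 318, so (1,4) = 52.
Row 1 must total 318; the given cells sum to 206, so (1,3) = 112.
Row 3 must total 318; the given cells sum to 211, so (3,4) = 107.
From row 4, 318 − (77 + 97 + 102) gives (4,3) = 42.

42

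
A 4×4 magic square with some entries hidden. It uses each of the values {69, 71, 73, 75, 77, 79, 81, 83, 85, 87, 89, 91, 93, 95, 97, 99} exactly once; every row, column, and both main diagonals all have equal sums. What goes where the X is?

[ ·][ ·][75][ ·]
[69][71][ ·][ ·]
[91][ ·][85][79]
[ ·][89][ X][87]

77

The 16 entries sum to 1344, so each line sums to 1344/4 = 336.
Row 3 needs 336; the known cells sum to 255, so (3,2) = 81.
Column 2 must total 336; the given cells sum to 241, so (1,2) = 95.
Using main diagonal: 71 + 85 + 87 + ? → (1,1) = 336 − 243 = 93.
Row 1 needs 336; the known cells sum to 263, so (1,4) = 73.
From column 1, 336 − (93 + 69 + 91) gives (4,1) = 83.
Column 4 must total 336; the given cells sum to 239, so (2,4) = 97.
Anti-diagonal: 73 + 81 + 83 + ? = 336, so (2,3) = 99.
Row 4 needs 336; the known cells sum to 259, so (4,3) = 77.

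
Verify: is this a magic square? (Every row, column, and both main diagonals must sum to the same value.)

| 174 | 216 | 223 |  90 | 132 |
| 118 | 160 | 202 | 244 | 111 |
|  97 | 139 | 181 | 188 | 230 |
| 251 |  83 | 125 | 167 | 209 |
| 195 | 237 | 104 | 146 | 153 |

Yes

Row 1: 174 + 216 + 223 + 90 + 132 = 835.
Row 2: 118 + 160 + 202 + 244 + 111 = 835.
Row 3: 97 + 139 + 181 + 188 + 230 = 835.
Row 4: 251 + 83 + 125 + 167 + 209 = 835.
Row 5: 195 + 237 + 104 + 146 + 153 = 835.
Column 1: 174 + 118 + 97 + 251 + 195 = 835.
Column 2: 216 + 160 + 139 + 83 + 237 = 835.
Column 3: 223 + 202 + 181 + 125 + 104 = 835.
Column 4: 90 + 244 + 188 + 167 + 146 = 835.
Column 5: 132 + 111 + 230 + 209 + 153 = 835.
Main diagonal: 174 + 160 + 181 + 167 + 153 = 835.
Anti-diagonal: 132 + 244 + 181 + 83 + 195 = 835.
All lines sum to 835.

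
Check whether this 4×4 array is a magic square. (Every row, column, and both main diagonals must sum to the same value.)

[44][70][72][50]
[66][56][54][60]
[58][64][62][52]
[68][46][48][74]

Row 1: 44 + 70 + 72 + 50 = 236.
Row 2: 66 + 56 + 54 + 60 = 236.
Row 3: 58 + 64 + 62 + 52 = 236.
Row 4: 68 + 46 + 48 + 74 = 236.
Column 1: 44 + 66 + 58 + 68 = 236.
Column 2: 70 + 56 + 64 + 46 = 236.
Column 3: 72 + 54 + 62 + 48 = 236.
Column 4: 50 + 60 + 52 + 74 = 236.
Main diagonal: 44 + 56 + 62 + 74 = 236.
Anti-diagonal: 50 + 54 + 64 + 68 = 236.
All lines sum to 236.

Yes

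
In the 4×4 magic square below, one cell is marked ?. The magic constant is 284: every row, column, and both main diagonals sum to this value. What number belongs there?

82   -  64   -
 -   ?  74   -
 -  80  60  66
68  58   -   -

70

Row 3: 80 + 60 + 66 + ? = 284, so (3,1) = 78.
Column 1 must total 284; the given cells sum to 228, so (2,1) = 56.
The remaining cell in column 3 is (4,3) = 284 − 198 = 86.
From anti-diagonal, 284 − (74 + 80 + 68) gives (1,4) = 62.
From row 1, 284 − (82 + 64 + 62) gives (1,2) = 76.
Row 4 needs 284; the known cells sum to 212, so (4,4) = 72.
Column 2: 76 + 80 + 58 + ? = 284, so (2,2) = 70.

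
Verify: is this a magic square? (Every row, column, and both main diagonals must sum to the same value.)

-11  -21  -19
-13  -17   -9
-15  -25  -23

Row 1: -11 + (-21) + (-19) = -51.
Row 2: -13 + (-17) + (-9) = -39.
Row 3: -15 + (-25) + (-23) = -63.
Column 1: -11 + (-13) + (-15) = -39.
Column 2: -21 + (-17) + (-25) = -63.
Column 3: -19 + (-9) + (-23) = -51.
Main diagonal: -11 + (-17) + (-23) = -51.
Anti-diagonal: -19 + (-17) + (-15) = -51.

No — row 3 sums to -63 but row 1 sums to -51.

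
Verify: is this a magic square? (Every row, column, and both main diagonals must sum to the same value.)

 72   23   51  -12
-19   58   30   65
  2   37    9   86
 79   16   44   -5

Yes

Row 1: 72 + 23 + 51 + (-12) = 134.
Row 2: -19 + 58 + 30 + 65 = 134.
Row 3: 2 + 37 + 9 + 86 = 134.
Row 4: 79 + 16 + 44 + (-5) = 134.
Column 1: 72 + (-19) + 2 + 79 = 134.
Column 2: 23 + 58 + 37 + 16 = 134.
Column 3: 51 + 30 + 9 + 44 = 134.
Column 4: -12 + 65 + 86 + (-5) = 134.
Main diagonal: 72 + 58 + 9 + (-5) = 134.
Anti-diagonal: -12 + 30 + 37 + 79 = 134.
All lines sum to 134.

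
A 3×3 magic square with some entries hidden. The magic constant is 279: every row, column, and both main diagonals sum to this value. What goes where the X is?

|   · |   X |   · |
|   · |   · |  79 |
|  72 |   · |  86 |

Row 3 needs 279; the known cells sum to 158, so (3,2) = 121.
Using column 3: 79 + 86 + ? → (1,3) = 279 − 165 = 114.
Anti-diagonal: 114 + 72 + ? = 279, so (2,2) = 93.
Row 2: 93 + 79 + ? = 279, so (2,1) = 107.
Using column 1: 107 + 72 + ? → (1,1) = 279 − 179 = 100.
Column 2 needs 279; the known cells sum to 214, so (1,2) = 65.

65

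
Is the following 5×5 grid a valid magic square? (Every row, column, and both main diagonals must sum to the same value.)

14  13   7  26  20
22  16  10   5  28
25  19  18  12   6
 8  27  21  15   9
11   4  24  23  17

Row 1: 14 + 13 + 7 + 26 + 20 = 80.
Row 2: 22 + 16 + 10 + 5 + 28 = 81.
Row 3: 25 + 19 + 18 + 12 + 6 = 80.
Row 4: 8 + 27 + 21 + 15 + 9 = 80.
Row 5: 11 + 4 + 24 + 23 + 17 = 79.
Column 1: 14 + 22 + 25 + 8 + 11 = 80.
Column 2: 13 + 16 + 19 + 27 + 4 = 79.
Column 3: 7 + 10 + 18 + 21 + 24 = 80.
Column 4: 26 + 5 + 12 + 15 + 23 = 81.
Column 5: 20 + 28 + 6 + 9 + 17 = 80.
Main diagonal: 14 + 16 + 18 + 15 + 17 = 80.
Anti-diagonal: 20 + 5 + 18 + 27 + 11 = 81.

No — column 2 sums to 79 but main diagonal sums to 80.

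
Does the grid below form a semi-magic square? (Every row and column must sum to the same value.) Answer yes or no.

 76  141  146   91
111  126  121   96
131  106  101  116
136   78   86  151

Row 1: 76 + 141 + 146 + 91 = 454.
Row 2: 111 + 126 + 121 + 96 = 454.
Row 3: 131 + 106 + 101 + 116 = 454.
Row 4: 136 + 78 + 86 + 151 = 451.
Column 1: 76 + 111 + 131 + 136 = 454.
Column 2: 141 + 126 + 106 + 78 = 451.
Column 3: 146 + 121 + 101 + 86 = 454.
Column 4: 91 + 96 + 116 + 151 = 454.

No — row 4 sums to 451 but row 1 sums to 454.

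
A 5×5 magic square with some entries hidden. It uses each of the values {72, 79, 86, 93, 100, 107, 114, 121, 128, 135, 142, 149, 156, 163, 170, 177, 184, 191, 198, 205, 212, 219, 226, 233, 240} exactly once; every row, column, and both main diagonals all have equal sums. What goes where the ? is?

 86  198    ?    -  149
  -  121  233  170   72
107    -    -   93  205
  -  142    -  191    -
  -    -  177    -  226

The 25 entries sum to 3900, so each line sums to 3900/5 = 780.
The remaining cell in row 2 is (2,1) = 780 − 596 = 184.
From column 5, 780 − (149 + 72 + 205 + 226) gives (4,5) = 128.
Main diagonal must total 780; the given cells sum to 624, so (3,3) = 156.
Anti-diagonal must total 780; the given cells sum to 617, so (5,1) = 163.
Row 3 needs 780; the known cells sum to 561, so (3,2) = 219.
Column 1 must total 780; the given cells sum to 540, so (4,1) = 240.
Using column 2: 198 + 121 + 219 + 142 + ? → (5,2) = 780 − 680 = 100.
Row 4 needs 780; the known cells sum to 701, so (4,3) = 79.
From row 5, 780 − (163 + 100 + 177 + 226) gives (5,4) = 114.
Column 3 needs 780; the known cells sum to 645, so (1,3) = 135.

135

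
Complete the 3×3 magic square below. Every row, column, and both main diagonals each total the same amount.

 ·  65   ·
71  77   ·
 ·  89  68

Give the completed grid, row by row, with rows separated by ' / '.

Column 2 is already complete: 65 + 77 + 89 = 231, so that is the magic constant.
Row 2 must total 231; the given cells sum to 148, so (2,3) = 83.
Row 3 needs 231; the known cells sum to 157, so (3,1) = 74.
Using column 1: 71 + 74 + ? → (1,1) = 231 − 145 = 86.
Column 3: 83 + 68 + ? = 231, so (1,3) = 80.

86 65 80 / 71 77 83 / 74 89 68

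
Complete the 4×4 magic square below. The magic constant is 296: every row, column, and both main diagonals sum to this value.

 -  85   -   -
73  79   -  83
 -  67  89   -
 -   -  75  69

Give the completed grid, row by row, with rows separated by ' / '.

59 85 71 81 / 73 79 61 83 / 77 67 89 63 / 87 65 75 69

From row 2, 296 − (73 + 79 + 83) gives (2,3) = 61.
Column 2 needs 296; the known cells sum to 231, so (4,2) = 65.
The remaining cell in column 3 is (1,3) = 296 − 225 = 71.
Using main diagonal: 79 + 89 + 69 + ? → (1,1) = 296 − 237 = 59.
Row 1: 59 + 85 + 71 + ? = 296, so (1,4) = 81.
Using row 4: 65 + 75 + 69 + ? → (4,1) = 296 − 209 = 87.
From column 1, 296 − (59 + 73 + 87) gives (3,1) = 77.
Column 4 must total 296; the given cells sum to 233, so (3,4) = 63.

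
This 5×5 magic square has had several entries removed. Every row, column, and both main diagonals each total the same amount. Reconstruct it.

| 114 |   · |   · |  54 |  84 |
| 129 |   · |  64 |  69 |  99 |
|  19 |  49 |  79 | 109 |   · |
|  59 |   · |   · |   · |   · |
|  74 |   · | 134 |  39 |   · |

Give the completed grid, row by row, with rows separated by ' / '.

114 119 24 54 84 / 129 34 64 69 99 / 19 49 79 109 139 / 59 89 94 124 29 / 74 104 134 39 44

Column 1 is already complete: 114 + 129 + 19 + 59 + 74 = 395, so that is the magic constant.
Using row 2: 129 + 64 + 69 + 99 + ? → (2,2) = 395 − 361 = 34.
Using row 3: 19 + 49 + 79 + 109 + ? → (3,5) = 395 − 256 = 139.
From column 4, 395 − (54 + 69 + 109 + 39) gives (4,4) = 124.
Main diagonal needs 395; the known cells sum to 351, so (5,5) = 44.
Anti-diagonal needs 395; the known cells sum to 306, so (4,2) = 89.
Row 5: 74 + 134 + 39 + 44 + ? = 395, so (5,2) = 104.
Column 2: 34 + 49 + 89 + 104 + ? = 395, so (1,2) = 119.
The remaining cell in column 5 is (4,5) = 395 − 366 = 29.
From row 1, 395 − (114 + 119 + 54 + 84) gives (1,3) = 24.
The remaining cell in row 4 is (4,3) = 395 − 301 = 94.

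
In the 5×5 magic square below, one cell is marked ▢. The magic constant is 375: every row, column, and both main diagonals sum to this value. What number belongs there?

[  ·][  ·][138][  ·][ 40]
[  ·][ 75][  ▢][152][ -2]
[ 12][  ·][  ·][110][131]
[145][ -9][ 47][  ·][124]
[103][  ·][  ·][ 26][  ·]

96

Row 4 needs 375; the known cells sum to 307, so (4,4) = 68.
Using column 4: 152 + 110 + 68 + 26 + ? → (1,4) = 375 − 356 = 19.
Column 5 must total 375; the given cells sum to 293, so (5,5) = 82.
The remaining cell in anti-diagonal is (3,3) = 375 − 286 = 89.
Row 3: 12 + 89 + 110 + 131 + ? = 375, so (3,2) = 33.
Using main diagonal: 75 + 89 + 68 + 82 + ? → (1,1) = 375 − 314 = 61.
Row 1 must total 375; the given cells sum to 258, so (1,2) = 117.
Column 1: 61 + 12 + 145 + 103 + ? = 375, so (2,1) = 54.
Column 2: 117 + 75 + 33 + (-9) + ? = 375, so (5,2) = 159.
The remaining cell in row 2 is (2,3) = 375 − 279 = 96.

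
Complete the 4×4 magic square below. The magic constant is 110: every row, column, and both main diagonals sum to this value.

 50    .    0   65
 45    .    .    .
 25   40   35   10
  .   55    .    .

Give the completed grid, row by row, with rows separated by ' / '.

50 -5 0 65 / 45 20 15 30 / 25 40 35 10 / -10 55 60 5

From row 1, 110 − (50 + 0 + 65) gives (1,2) = -5.
Column 1 needs 110; the known cells sum to 120, so (4,1) = -10.
From column 2, 110 − (-5 + 40 + 55) gives (2,2) = 20.
The remaining cell in main diagonal is (4,4) = 110 − 105 = 5.
Using anti-diagonal: 65 + 40 + (-10) + ? → (2,3) = 110 − 95 = 15.
From row 2, 110 − (45 + 20 + 15) gives (2,4) = 30.
From row 4, 110 − (-10 + 55 + 5) gives (4,3) = 60.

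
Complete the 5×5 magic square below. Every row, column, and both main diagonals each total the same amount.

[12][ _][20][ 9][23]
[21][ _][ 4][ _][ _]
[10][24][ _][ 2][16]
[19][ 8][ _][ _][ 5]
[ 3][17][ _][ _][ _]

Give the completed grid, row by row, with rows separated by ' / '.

12 1 20 9 23 / 21 15 4 18 7 / 10 24 13 2 16 / 19 8 22 11 5 / 3 17 6 25 14

Column 1 is already complete: 12 + 21 + 10 + 19 + 3 = 65, so that is the magic constant.
Row 1 must total 65; the given cells sum to 64, so (1,2) = 1.
Row 3: 10 + 24 + 2 + 16 + ? = 65, so (3,3) = 13.
Using column 2: 1 + 24 + 8 + 17 + ? → (2,2) = 65 − 50 = 15.
Using anti-diagonal: 23 + 13 + 8 + 3 + ? → (2,4) = 65 − 47 = 18.
The remaining cell in row 2 is (2,5) = 65 − 58 = 7.
From column 5, 65 − (23 + 7 + 16 + 5) gives (5,5) = 14.
Main diagonal: 12 + 15 + 13 + 14 + ? = 65, so (4,4) = 11.
Row 4 needs 65; the known cells sum to 43, so (4,3) = 22.
Using column 3: 20 + 4 + 13 + 22 + ? → (5,3) = 65 − 59 = 6.
Using column 4: 9 + 18 + 2 + 11 + ? → (5,4) = 65 − 40 = 25.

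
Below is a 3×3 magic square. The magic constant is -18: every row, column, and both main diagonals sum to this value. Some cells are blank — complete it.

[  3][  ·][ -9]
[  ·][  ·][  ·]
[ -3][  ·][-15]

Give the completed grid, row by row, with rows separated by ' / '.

3 -12 -9 / -18 -6 6 / -3 0 -15

Row 1 must total -18; the given cells sum to -6, so (1,2) = -12.
From row 3, -18 − (-3 + (-15)) gives (3,2) = 0.
Column 1: 3 + (-3) + ? = -18, so (2,1) = -18.
Using column 2: -12 + 0 + ? → (2,2) = -18 − (-12) = -6.
Column 3 needs -18; the known cells sum to -24, so (2,3) = 6.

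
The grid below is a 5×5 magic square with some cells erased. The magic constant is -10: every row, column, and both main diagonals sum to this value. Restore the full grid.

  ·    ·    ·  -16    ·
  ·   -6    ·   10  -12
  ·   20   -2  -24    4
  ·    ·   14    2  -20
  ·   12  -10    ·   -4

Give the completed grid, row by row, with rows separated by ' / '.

Row 3 needs -10; the known cells sum to -2, so (3,1) = -8.
Column 4: -16 + 10 + (-24) + 2 + ? = -10, so (5,4) = 18.
Column 5: -12 + 4 + (-20) + (-4) + ? = -10, so (1,5) = 22.
From main diagonal, -10 − (-6 + (-2) + 2 + (-4)) gives (1,1) = 0.
The remaining cell in row 5 is (5,1) = -10 − 16 = -26.
From anti-diagonal, -10 − (22 + 10 + (-2) + (-26)) gives (4,2) = -14.
Row 4 needs -10; the known cells sum to -18, so (4,1) = 8.
Column 1: 0 + (-8) + 8 + (-26) + ? = -10, so (2,1) = 16.
Column 2: -6 + 20 + (-14) + 12 + ? = -10, so (1,2) = -22.
Row 1 must total -10; the given cells sum to -16, so (1,3) = 6.
Row 2: 16 + (-6) + 10 + (-12) + ? = -10, so (2,3) = -18.

0 -22 6 -16 22 / 16 -6 -18 10 -12 / -8 20 -2 -24 4 / 8 -14 14 2 -20 / -26 12 -10 18 -4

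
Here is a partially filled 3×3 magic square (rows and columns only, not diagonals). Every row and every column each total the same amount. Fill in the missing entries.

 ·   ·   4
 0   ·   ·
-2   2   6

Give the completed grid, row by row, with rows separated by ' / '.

Row 3 is already complete: -2 + 2 + 6 = 6, so that is the magic constant.
Column 1 needs 6; the known cells sum to -2, so (1,1) = 8.
Column 3: 4 + 6 + ? = 6, so (2,3) = -4.
Row 1 needs 6; the known cells sum to 12, so (1,2) = -6.
The remaining cell in row 2 is (2,2) = 6 − (-4) = 10.

8 -6 4 / 0 10 -4 / -2 2 6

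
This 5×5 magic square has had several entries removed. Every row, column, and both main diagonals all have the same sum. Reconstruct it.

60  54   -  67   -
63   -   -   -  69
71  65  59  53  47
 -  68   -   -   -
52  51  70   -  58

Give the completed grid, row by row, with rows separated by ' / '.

Row 3 is already complete: 71 + 65 + 59 + 53 + 47 = 295, so that is the magic constant.
Row 5: 52 + 51 + 70 + 58 + ? = 295, so (5,4) = 64.
Column 1: 60 + 63 + 71 + 52 + ? = 295, so (4,1) = 49.
Column 2: 54 + 65 + 68 + 51 + ? = 295, so (2,2) = 57.
From main diagonal, 295 − (60 + 57 + 59 + 58) gives (4,4) = 61.
Column 4 must total 295; the given cells sum to 245, so (2,4) = 50.
Using anti-diagonal: 50 + 59 + 68 + 52 + ? → (1,5) = 295 − 229 = 66.
Row 1: 60 + 54 + 67 + 66 + ? = 295, so (1,3) = 48.
Row 2: 63 + 57 + 50 + 69 + ? = 295, so (2,3) = 56.
Column 3: 48 + 56 + 59 + 70 + ? = 295, so (4,3) = 62.
Column 5: 66 + 69 + 47 + 58 + ? = 295, so (4,5) = 55.

60 54 48 67 66 / 63 57 56 50 69 / 71 65 59 53 47 / 49 68 62 61 55 / 52 51 70 64 58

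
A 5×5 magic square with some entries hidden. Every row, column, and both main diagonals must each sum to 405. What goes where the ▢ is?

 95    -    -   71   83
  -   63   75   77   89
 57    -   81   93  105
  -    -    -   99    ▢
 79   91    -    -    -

61

From row 2, 405 − (63 + 75 + 77 + 89) gives (2,1) = 101.
The remaining cell in row 3 is (3,2) = 405 − 336 = 69.
Column 1 needs 405; the known cells sum to 332, so (4,1) = 73.
The remaining cell in column 4 is (5,4) = 405 − 340 = 65.
Main diagonal needs 405; the known cells sum to 338, so (5,5) = 67.
From anti-diagonal, 405 − (83 + 77 + 81 + 79) gives (4,2) = 85.
From row 5, 405 − (79 + 91 + 65 + 67) gives (5,3) = 103.
From column 2, 405 − (63 + 69 + 85 + 91) gives (1,2) = 97.
Column 5 needs 405; the known cells sum to 344, so (4,5) = 61.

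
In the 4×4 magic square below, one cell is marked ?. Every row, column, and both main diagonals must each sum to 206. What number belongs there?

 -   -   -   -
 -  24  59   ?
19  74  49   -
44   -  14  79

Row 3 must total 206; the given cells sum to 142, so (3,4) = 64.
From row 4, 206 − (44 + 14 + 79) gives (4,2) = 69.
The remaining cell in column 2 is (1,2) = 206 − 167 = 39.
Column 3 must total 206; the given cells sum to 122, so (1,3) = 84.
Main diagonal must total 206; the given cells sum to 152, so (1,1) = 54.
From anti-diagonal, 206 − (59 + 74 + 44) gives (1,4) = 29.
Column 1: 54 + 19 + 44 + ? = 206, so (2,1) = 89.
Column 4: 29 + 64 + 79 + ? = 206, so (2,4) = 34.

34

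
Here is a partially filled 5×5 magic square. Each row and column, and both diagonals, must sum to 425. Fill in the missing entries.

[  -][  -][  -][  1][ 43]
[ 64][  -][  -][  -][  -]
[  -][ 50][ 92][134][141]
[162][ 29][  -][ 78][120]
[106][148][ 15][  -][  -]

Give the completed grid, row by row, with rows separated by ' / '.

85 127 169 1 43 / 64 71 113 155 22 / 8 50 92 134 141 / 162 29 36 78 120 / 106 148 15 57 99

The remaining cell in row 3 is (3,1) = 425 − 417 = 8.
From row 4, 425 − (162 + 29 + 78 + 120) gives (4,3) = 36.
From column 1, 425 − (64 + 8 + 162 + 106) gives (1,1) = 85.
Using anti-diagonal: 43 + 92 + 29 + 106 + ? → (2,4) = 425 − 270 = 155.
Column 4 needs 425; the known cells sum to 368, so (5,4) = 57.
From row 5, 425 − (106 + 148 + 15 + 57) gives (5,5) = 99.
Using column 5: 43 + 141 + 120 + 99 + ? → (2,5) = 425 − 403 = 22.
Using main diagonal: 85 + 92 + 78 + 99 + ? → (2,2) = 425 − 354 = 71.
Using row 2: 64 + 71 + 155 + 22 + ? → (2,3) = 425 − 312 = 113.
The remaining cell in column 2 is (1,2) = 425 − 298 = 127.
Column 3 must total 425; the given cells sum to 256, so (1,3) = 169.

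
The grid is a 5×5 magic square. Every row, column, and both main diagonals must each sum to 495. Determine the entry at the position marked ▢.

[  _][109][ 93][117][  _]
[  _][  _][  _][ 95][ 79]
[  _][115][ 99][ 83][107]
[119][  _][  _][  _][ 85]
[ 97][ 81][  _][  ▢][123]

89

Row 3: 115 + 99 + 83 + 107 + ? = 495, so (3,1) = 91.
Using column 5: 79 + 107 + 85 + 123 + ? → (1,5) = 495 − 394 = 101.
Anti-diagonal needs 495; the known cells sum to 392, so (4,2) = 103.
From row 1, 495 − (109 + 93 + 117 + 101) gives (1,1) = 75.
Using column 1: 75 + 91 + 119 + 97 + ? → (2,1) = 495 − 382 = 113.
Column 2: 109 + 115 + 103 + 81 + ? = 495, so (2,2) = 87.
Main diagonal: 75 + 87 + 99 + 123 + ? = 495, so (4,4) = 111.
The remaining cell in row 2 is (2,3) = 495 − 374 = 121.
Row 4 needs 495; the known cells sum to 418, so (4,3) = 77.
From column 3, 495 − (93 + 121 + 99 + 77) gives (5,3) = 105.
Using column 4: 117 + 95 + 83 + 111 + ? → (5,4) = 495 − 406 = 89.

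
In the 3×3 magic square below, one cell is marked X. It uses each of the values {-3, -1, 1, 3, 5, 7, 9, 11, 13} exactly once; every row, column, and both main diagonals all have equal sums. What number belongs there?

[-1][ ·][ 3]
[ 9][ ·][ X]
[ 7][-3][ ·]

1

The 9 entries sum to 45, so each line sums to 45/3 = 15.
Row 1 needs 15; the known cells sum to 2, so (1,2) = 13.
The remaining cell in row 3 is (3,3) = 15 − 4 = 11.
From column 2, 15 − (13 + (-3)) gives (2,2) = 5.
Column 3: 3 + 11 + ? = 15, so (2,3) = 1.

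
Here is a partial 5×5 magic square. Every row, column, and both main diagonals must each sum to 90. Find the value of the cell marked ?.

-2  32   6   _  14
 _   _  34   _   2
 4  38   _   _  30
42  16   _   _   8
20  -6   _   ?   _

12

Row 1: -2 + 32 + 6 + 14 + ? = 90, so (1,4) = 40.
Using column 1: -2 + 4 + 42 + 20 + ? → (2,1) = 90 − 64 = 26.
Column 2 must total 90; the given cells sum to 80, so (2,2) = 10.
The remaining cell in column 5 is (5,5) = 90 − 54 = 36.
The remaining cell in row 2 is (2,4) = 90 − 72 = 18.
Anti-diagonal must total 90; the given cells sum to 68, so (3,3) = 22.
Row 3: 4 + 38 + 22 + 30 + ? = 90, so (3,4) = -4.
From main diagonal, 90 − (-2 + 10 + 22 + 36) gives (4,4) = 24.
Row 4 must total 90; the given cells sum to 90, so (4,3) = 0.
Using column 3: 6 + 34 + 22 + 0 + ? → (5,3) = 90 − 62 = 28.
The remaining cell in column 4 is (5,4) = 90 − 78 = 12.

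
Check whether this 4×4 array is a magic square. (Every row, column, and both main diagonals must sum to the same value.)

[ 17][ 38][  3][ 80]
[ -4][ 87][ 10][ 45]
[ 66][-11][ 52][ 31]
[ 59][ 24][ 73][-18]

Row 1: 17 + 38 + 3 + 80 = 138.
Row 2: -4 + 87 + 10 + 45 = 138.
Row 3: 66 + (-11) + 52 + 31 = 138.
Row 4: 59 + 24 + 73 + (-18) = 138.
Column 1: 17 + (-4) + 66 + 59 = 138.
Column 2: 38 + 87 + (-11) + 24 = 138.
Column 3: 3 + 10 + 52 + 73 = 138.
Column 4: 80 + 45 + 31 + (-18) = 138.
Main diagonal: 17 + 87 + 52 + (-18) = 138.
Anti-diagonal: 80 + 10 + (-11) + 59 = 138.
All lines sum to 138.

Yes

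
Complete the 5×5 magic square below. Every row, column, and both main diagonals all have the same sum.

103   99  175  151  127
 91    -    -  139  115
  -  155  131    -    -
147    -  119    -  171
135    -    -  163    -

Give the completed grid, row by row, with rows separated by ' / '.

Row 1 is already complete: 103 + 99 + 175 + 151 + 127 = 655, so that is the magic constant.
Column 1 needs 655; the known cells sum to 476, so (3,1) = 179.
Anti-diagonal must total 655; the given cells sum to 532, so (4,2) = 123.
The remaining cell in row 4 is (4,4) = 655 − 560 = 95.
The remaining cell in column 4 is (3,4) = 655 − 548 = 107.
Using row 3: 179 + 155 + 131 + 107 + ? → (3,5) = 655 − 572 = 83.
Using column 5: 127 + 115 + 83 + 171 + ? → (5,5) = 655 − 496 = 159.
Using main diagonal: 103 + 131 + 95 + 159 + ? → (2,2) = 655 − 488 = 167.
Using row 2: 91 + 167 + 139 + 115 + ? → (2,3) = 655 − 512 = 143.
Column 2 needs 655; the known cells sum to 544, so (5,2) = 111.
Column 3 must total 655; the given cells sum to 568, so (5,3) = 87.

103 99 175 151 127 / 91 167 143 139 115 / 179 155 131 107 83 / 147 123 119 95 171 / 135 111 87 163 159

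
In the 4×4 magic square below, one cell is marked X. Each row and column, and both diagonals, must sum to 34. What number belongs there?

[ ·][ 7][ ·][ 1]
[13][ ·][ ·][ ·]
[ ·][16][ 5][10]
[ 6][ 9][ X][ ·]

4

Using row 3: 16 + 5 + 10 + ? → (3,1) = 34 − 31 = 3.
Column 1: 13 + 3 + 6 + ? = 34, so (1,1) = 12.
Column 2 needs 34; the known cells sum to 32, so (2,2) = 2.
From main diagonal, 34 − (12 + 2 + 5) gives (4,4) = 15.
Anti-diagonal needs 34; the known cells sum to 23, so (2,3) = 11.
From row 1, 34 − (12 + 7 + 1) gives (1,3) = 14.
From row 2, 34 − (13 + 2 + 11) gives (2,4) = 8.
The remaining cell in row 4 is (4,3) = 34 − 30 = 4.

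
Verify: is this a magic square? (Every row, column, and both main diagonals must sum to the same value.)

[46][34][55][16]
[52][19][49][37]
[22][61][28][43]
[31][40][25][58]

Row 1: 46 + 34 + 55 + 16 = 151.
Row 2: 52 + 19 + 49 + 37 = 157.
Row 3: 22 + 61 + 28 + 43 = 154.
Row 4: 31 + 40 + 25 + 58 = 154.
Column 1: 46 + 52 + 22 + 31 = 151.
Column 2: 34 + 19 + 61 + 40 = 154.
Column 3: 55 + 49 + 28 + 25 = 157.
Column 4: 16 + 37 + 43 + 58 = 154.
Main diagonal: 46 + 19 + 28 + 58 = 151.
Anti-diagonal: 16 + 49 + 61 + 31 = 157.

No — column 3 sums to 157 but row 1 sums to 151.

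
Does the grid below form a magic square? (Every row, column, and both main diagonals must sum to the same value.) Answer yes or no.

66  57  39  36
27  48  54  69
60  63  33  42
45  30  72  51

Yes

Row 1: 66 + 57 + 39 + 36 = 198.
Row 2: 27 + 48 + 54 + 69 = 198.
Row 3: 60 + 63 + 33 + 42 = 198.
Row 4: 45 + 30 + 72 + 51 = 198.
Column 1: 66 + 27 + 60 + 45 = 198.
Column 2: 57 + 48 + 63 + 30 = 198.
Column 3: 39 + 54 + 33 + 72 = 198.
Column 4: 36 + 69 + 42 + 51 = 198.
Main diagonal: 66 + 48 + 33 + 51 = 198.
Anti-diagonal: 36 + 54 + 63 + 45 = 198.
All lines sum to 198.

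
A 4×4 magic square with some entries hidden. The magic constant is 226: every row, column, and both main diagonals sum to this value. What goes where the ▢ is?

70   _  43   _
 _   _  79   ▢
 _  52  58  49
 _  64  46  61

The remaining cell in row 3 is (3,1) = 226 − 159 = 67.
Using row 4: 64 + 46 + 61 + ? → (4,1) = 226 − 171 = 55.
Using column 1: 70 + 67 + 55 + ? → (2,1) = 226 − 192 = 34.
From main diagonal, 226 − (70 + 58 + 61) gives (2,2) = 37.
The remaining cell in anti-diagonal is (1,4) = 226 − 186 = 40.
Row 1: 70 + 43 + 40 + ? = 226, so (1,2) = 73.
Row 2 needs 226; the known cells sum to 150, so (2,4) = 76.

76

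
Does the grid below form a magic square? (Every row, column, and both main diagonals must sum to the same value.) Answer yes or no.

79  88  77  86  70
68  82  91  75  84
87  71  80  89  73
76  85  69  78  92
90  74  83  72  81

Yes

Row 1: 79 + 88 + 77 + 86 + 70 = 400.
Row 2: 68 + 82 + 91 + 75 + 84 = 400.
Row 3: 87 + 71 + 80 + 89 + 73 = 400.
Row 4: 76 + 85 + 69 + 78 + 92 = 400.
Row 5: 90 + 74 + 83 + 72 + 81 = 400.
Column 1: 79 + 68 + 87 + 76 + 90 = 400.
Column 2: 88 + 82 + 71 + 85 + 74 = 400.
Column 3: 77 + 91 + 80 + 69 + 83 = 400.
Column 4: 86 + 75 + 89 + 78 + 72 = 400.
Column 5: 70 + 84 + 73 + 92 + 81 = 400.
Main diagonal: 79 + 82 + 80 + 78 + 81 = 400.
Anti-diagonal: 70 + 75 + 80 + 85 + 90 = 400.
All lines sum to 400.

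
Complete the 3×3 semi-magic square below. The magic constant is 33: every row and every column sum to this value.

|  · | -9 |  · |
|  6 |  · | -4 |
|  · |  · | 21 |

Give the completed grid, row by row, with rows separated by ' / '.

26 -9 16 / 6 31 -4 / 1 11 21

From row 2, 33 − (6 + (-4)) gives (2,2) = 31.
From column 2, 33 − (-9 + 31) gives (3,2) = 11.
Column 3 needs 33; the known cells sum to 17, so (1,3) = 16.
From row 1, 33 − (-9 + 16) gives (1,1) = 26.
Row 3: 11 + 21 + ? = 33, so (3,1) = 1.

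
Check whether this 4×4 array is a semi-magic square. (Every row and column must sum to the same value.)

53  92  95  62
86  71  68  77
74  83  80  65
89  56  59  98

Row 1: 53 + 92 + 95 + 62 = 302.
Row 2: 86 + 71 + 68 + 77 = 302.
Row 3: 74 + 83 + 80 + 65 = 302.
Row 4: 89 + 56 + 59 + 98 = 302.
Column 1: 53 + 86 + 74 + 89 = 302.
Column 2: 92 + 71 + 83 + 56 = 302.
Column 3: 95 + 68 + 80 + 59 = 302.
Column 4: 62 + 77 + 65 + 98 = 302.
All lines sum to 302.

Yes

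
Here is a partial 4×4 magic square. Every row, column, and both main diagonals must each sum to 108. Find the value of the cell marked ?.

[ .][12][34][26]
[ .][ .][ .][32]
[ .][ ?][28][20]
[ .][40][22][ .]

Row 1: 12 + 34 + 26 + ? = 108, so (1,1) = 36.
Column 3 needs 108; the known cells sum to 84, so (2,3) = 24.
Column 4 must total 108; the given cells sum to 78, so (4,4) = 30.
Main diagonal: 36 + 28 + 30 + ? = 108, so (2,2) = 14.
Row 2: 14 + 24 + 32 + ? = 108, so (2,1) = 38.
Row 4: 40 + 22 + 30 + ? = 108, so (4,1) = 16.
From column 1, 108 − (36 + 38 + 16) gives (3,1) = 18.
Column 2: 12 + 14 + 40 + ? = 108, so (3,2) = 42.

42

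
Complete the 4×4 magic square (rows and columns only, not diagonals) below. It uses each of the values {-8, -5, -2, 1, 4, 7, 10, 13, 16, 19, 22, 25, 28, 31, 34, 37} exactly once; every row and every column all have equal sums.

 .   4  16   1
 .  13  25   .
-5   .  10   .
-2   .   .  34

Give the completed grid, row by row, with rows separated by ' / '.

37 4 16 1 / 28 13 25 -8 / -5 22 10 31 / -2 19 7 34

The 16 entries sum to 232, so each line sums to 232/4 = 58.
Row 1 needs 58; the known cells sum to 21, so (1,1) = 37.
The remaining cell in column 1 is (2,1) = 58 − 30 = 28.
Column 3 needs 58; the known cells sum to 51, so (4,3) = 7.
The remaining cell in row 2 is (2,4) = 58 − 66 = -8.
Row 4 needs 58; the known cells sum to 39, so (4,2) = 19.
Column 2 needs 58; the known cells sum to 36, so (3,2) = 22.
Column 4 needs 58; the known cells sum to 27, so (3,4) = 31.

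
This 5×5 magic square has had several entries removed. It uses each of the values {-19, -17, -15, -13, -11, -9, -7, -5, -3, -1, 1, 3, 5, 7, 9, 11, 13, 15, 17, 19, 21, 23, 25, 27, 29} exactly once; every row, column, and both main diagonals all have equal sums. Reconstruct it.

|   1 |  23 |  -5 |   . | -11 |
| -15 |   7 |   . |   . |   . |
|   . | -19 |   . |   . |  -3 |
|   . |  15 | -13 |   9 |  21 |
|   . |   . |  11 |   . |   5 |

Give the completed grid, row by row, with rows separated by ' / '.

The 25 entries sum to 125, so each line sums to 125/5 = 25.
Using row 1: 1 + 23 + (-5) + (-11) + ? → (1,4) = 25 − 8 = 17.
Row 4 needs 25; the known cells sum to 32, so (4,1) = -7.
The remaining cell in column 2 is (5,2) = 25 − 26 = -1.
Column 5 needs 25; the known cells sum to 12, so (2,5) = 13.
Main diagonal: 1 + 7 + 9 + 5 + ? = 25, so (3,3) = 3.
The remaining cell in column 3 is (2,3) = 25 − (-4) = 29.
Using row 2: -15 + 7 + 29 + 13 + ? → (2,4) = 25 − 34 = -9.
The remaining cell in anti-diagonal is (5,1) = 25 − (-2) = 27.
Row 5: 27 + (-1) + 11 + 5 + ? = 25, so (5,4) = -17.
Using column 1: 1 + (-15) + (-7) + 27 + ? → (3,1) = 25 − 6 = 19.
Column 4 needs 25; the known cells sum to 0, so (3,4) = 25.

1 23 -5 17 -11 / -15 7 29 -9 13 / 19 -19 3 25 -3 / -7 15 -13 9 21 / 27 -1 11 -17 5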